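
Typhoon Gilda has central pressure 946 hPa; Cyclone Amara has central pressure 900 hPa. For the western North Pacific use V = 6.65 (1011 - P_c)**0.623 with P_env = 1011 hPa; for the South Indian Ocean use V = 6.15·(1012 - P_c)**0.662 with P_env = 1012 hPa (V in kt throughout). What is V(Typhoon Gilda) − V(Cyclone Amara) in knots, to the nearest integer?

-50 kt

Typhoon Gilda: ΔP = 65; V ≈ 6.65 × 65^0.623 ≈ 89.59 kt.
Cyclone Amara: ΔP = 112; V ≈ 6.15 × 112^0.662 ≈ 139.78 kt.
Difference ≈ 89.59 − 139.78 = -50.19 → -50 kt.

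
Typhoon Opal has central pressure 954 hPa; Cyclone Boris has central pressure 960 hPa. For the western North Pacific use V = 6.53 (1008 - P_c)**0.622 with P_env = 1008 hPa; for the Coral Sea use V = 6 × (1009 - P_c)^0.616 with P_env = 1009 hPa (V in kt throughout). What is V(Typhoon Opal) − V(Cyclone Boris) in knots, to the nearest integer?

12 kt

Typhoon Opal: ΔP = 54; V ≈ 6.53 × 54^0.622 ≈ 78.07 kt.
Cyclone Boris: ΔP = 49; V ≈ 6 × 49^0.616 ≈ 65.96 kt.
Difference ≈ 78.07 − 65.96 = 12.11 → 12 kt.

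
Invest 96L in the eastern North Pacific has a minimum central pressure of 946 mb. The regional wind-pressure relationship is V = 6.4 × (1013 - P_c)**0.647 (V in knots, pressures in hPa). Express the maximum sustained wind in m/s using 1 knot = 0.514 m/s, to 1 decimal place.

ΔP = 1013 − 946 = 67 mb.
V ≈ 6.4 × 67^0.647 = 6.4 × 15.187 ≈ 97.196 kt.
97.196 × 0.514 ≈ 49.96 m/s → 50.0 m/s.

50.0 m/s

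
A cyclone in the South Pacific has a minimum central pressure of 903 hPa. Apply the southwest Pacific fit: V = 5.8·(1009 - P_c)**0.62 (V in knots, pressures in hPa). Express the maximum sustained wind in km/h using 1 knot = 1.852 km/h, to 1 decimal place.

193.5 km/h

ΔP = 1009 − 903 = 106 hPa.
V ≈ 5.8 × 106^0.62 = 5.8 × 18.017 ≈ 104.500 kt.
104.500 × 1.852 ≈ 193.53 km/h → 193.5 km/h.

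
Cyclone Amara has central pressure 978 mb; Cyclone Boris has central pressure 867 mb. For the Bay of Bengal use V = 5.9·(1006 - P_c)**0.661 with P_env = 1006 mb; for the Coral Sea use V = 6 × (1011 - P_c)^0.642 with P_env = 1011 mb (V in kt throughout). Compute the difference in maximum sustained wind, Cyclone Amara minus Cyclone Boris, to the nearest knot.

-92 kt

Cyclone Amara: ΔP = 28; V ≈ 5.9 × 28^0.661 ≈ 53.39 kt.
Cyclone Boris: ΔP = 144; V ≈ 6 × 144^0.642 ≈ 145.82 kt.
Difference ≈ 53.39 − 145.82 = -92.43 → -92 kt.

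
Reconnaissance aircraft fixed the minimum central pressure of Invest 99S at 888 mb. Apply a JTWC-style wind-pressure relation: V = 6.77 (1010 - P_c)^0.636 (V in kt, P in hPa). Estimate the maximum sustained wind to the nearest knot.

ΔP = 1010 − 888 = 122 mb.
122^0.636 ≈ 21.229.
V ≈ 6.77 × 21.229 ≈ 143.7 kt.

144 kt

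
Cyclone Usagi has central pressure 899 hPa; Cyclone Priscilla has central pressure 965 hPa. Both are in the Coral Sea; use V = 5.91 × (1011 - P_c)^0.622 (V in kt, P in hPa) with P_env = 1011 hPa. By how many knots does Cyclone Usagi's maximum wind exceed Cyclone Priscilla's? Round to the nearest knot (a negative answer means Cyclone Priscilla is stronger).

Cyclone Usagi: ΔP = 112; V ≈ 5.91 × 112^0.622 ≈ 111.22 kt.
Cyclone Priscilla: ΔP = 46; V ≈ 5.91 × 46^0.622 ≈ 63.95 kt.
Difference ≈ 111.22 − 63.95 = 47.27 → 47 kt.

47 kt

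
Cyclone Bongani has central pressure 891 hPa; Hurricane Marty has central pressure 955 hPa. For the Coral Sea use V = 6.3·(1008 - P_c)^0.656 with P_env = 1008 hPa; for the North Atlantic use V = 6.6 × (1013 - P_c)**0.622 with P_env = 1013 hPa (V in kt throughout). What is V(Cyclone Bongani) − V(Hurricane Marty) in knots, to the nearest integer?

Cyclone Bongani: ΔP = 117; V ≈ 6.3 × 117^0.656 ≈ 143.24 kt.
Hurricane Marty: ΔP = 58; V ≈ 6.6 × 58^0.622 ≈ 82.49 kt.
Difference ≈ 143.24 − 82.49 = 60.75 → 61 kt.

61 kt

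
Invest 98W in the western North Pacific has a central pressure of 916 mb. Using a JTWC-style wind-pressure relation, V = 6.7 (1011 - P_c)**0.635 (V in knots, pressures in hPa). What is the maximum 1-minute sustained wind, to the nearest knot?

ΔP = 1011 − 916 = 95 mb.
95^0.635 ≈ 18.024.
V ≈ 6.7 × 18.024 ≈ 120.8 kt.

121 kt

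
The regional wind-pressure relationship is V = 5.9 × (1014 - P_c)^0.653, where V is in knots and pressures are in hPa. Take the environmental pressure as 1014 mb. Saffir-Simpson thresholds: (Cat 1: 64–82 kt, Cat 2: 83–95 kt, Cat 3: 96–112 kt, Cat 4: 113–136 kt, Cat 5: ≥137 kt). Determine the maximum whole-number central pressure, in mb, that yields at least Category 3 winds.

Category 3 begins at V = 96 kt.
Required ΔP = (96/5.9)^(1/0.653) = 16.271^1.531 ≈ 71.64 mb.
P_c ≤ 1014 − 71.64 = 942.36, so the highest integer P_c is 942 mb.

942 mb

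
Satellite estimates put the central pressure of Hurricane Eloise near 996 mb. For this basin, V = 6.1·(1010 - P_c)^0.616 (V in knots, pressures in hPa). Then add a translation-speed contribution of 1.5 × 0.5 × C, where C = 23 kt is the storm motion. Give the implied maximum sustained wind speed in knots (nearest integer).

ΔP = 1010 − 996 = 14 mb.
14^0.616 ≈ 5.082.
V ≈ 6.1 × 5.082 ≈ 31.0 kt.
Translation term: 1.5 × 0.5 × 23 = 17.25 kt.
Corrected V ≈ 48.25 kt → 48 kt.

48 kt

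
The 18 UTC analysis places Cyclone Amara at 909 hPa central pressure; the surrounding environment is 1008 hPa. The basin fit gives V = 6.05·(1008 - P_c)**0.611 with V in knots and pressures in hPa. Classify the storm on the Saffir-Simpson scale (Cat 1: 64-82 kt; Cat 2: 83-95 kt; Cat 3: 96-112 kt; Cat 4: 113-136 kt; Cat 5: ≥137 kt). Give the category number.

3

ΔP = 1008 − 909 = 99 hPa.
V ≈ 6.05 × 99^0.611 = 6.05 × 16.57 ≈ 100 kt.
100 kt falls in the Category 3 band.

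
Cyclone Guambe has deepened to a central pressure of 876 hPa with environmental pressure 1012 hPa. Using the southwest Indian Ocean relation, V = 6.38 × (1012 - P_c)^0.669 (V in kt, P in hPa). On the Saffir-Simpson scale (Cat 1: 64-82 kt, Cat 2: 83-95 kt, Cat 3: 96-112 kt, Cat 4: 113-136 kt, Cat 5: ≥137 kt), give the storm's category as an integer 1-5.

ΔP = 1012 − 876 = 136 hPa.
V ≈ 6.38 × 136^0.669 = 6.38 × 26.75 ≈ 171 kt.
171 kt falls in the Category 5 band.

5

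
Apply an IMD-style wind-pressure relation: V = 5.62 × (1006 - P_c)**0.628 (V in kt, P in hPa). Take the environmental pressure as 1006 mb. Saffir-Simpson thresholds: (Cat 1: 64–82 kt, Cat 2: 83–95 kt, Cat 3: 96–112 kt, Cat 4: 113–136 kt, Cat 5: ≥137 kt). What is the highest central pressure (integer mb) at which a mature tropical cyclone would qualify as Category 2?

933 mb

Category 2 begins at V = 83 kt.
Required ΔP = (83/5.62)^(1/0.628) = 14.769^1.592 ≈ 72.78 mb.
P_c ≤ 1006 − 72.78 = 933.22, so the highest integer P_c is 933 mb.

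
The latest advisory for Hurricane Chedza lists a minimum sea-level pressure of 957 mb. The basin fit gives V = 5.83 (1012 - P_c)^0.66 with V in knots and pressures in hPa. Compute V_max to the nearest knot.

82 kt

ΔP = 1012 − 957 = 55 mb.
55^0.66 ≈ 14.081.
V ≈ 5.83 × 14.081 ≈ 82.1 kt.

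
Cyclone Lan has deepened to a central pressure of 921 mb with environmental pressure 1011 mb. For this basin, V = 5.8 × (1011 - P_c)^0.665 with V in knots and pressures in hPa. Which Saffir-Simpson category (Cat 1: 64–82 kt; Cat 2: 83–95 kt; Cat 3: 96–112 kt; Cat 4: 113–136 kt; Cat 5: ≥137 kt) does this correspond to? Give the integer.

4

ΔP = 1011 − 921 = 90 mb.
V ≈ 5.8 × 90^0.665 = 5.8 × 19.93 ≈ 116 kt.
116 kt falls in the Category 4 band.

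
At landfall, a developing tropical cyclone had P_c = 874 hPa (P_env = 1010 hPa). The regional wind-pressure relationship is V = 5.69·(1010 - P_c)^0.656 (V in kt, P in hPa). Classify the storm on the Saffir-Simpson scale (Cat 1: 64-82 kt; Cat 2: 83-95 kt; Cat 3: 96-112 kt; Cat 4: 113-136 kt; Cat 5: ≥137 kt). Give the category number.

5

ΔP = 1010 − 874 = 136 hPa.
V ≈ 5.69 × 136^0.656 = 5.69 × 25.10 ≈ 143 kt.
143 kt falls in the Category 5 band.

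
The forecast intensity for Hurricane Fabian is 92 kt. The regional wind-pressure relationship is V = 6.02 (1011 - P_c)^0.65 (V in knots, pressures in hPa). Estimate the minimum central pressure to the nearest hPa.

ΔP = (V / 6.02)^(1/0.65) = (92/6.02)^1.538.
92/6.02 = 15.282; 15.282^1.538 ≈ 66.35 hPa.
P_c = 1011 − 66.35 = 944.65 ≈ 945 hPa.

945 hPa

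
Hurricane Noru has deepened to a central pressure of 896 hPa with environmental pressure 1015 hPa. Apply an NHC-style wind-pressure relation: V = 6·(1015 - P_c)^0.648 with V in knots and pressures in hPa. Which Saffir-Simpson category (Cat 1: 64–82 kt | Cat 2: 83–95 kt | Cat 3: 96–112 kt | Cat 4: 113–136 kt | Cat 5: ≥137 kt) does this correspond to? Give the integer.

ΔP = 1015 − 896 = 119 hPa.
V ≈ 6 × 119^0.648 = 6 × 22.13 ≈ 133 kt.
133 kt falls in the Category 4 band.

4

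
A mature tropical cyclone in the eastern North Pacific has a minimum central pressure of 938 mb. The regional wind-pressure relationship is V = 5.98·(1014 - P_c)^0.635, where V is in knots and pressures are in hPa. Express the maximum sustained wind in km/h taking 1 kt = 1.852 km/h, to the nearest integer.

ΔP = 1014 − 938 = 76 mb.
V ≈ 5.98 × 76^0.635 = 5.98 × 15.643 ≈ 93.544 kt.
93.544 × 1.852 ≈ 173.24 km/h → 173 km/h.

173 km/h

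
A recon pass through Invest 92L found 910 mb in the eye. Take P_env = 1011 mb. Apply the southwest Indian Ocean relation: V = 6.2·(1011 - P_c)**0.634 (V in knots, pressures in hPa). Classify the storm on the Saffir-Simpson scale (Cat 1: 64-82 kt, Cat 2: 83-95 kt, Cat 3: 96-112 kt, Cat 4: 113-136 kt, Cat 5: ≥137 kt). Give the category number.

ΔP = 1011 − 910 = 101 mb.
V ≈ 6.2 × 101^0.634 = 6.2 × 18.65 ≈ 116 kt.
116 kt falls in the Category 4 band.

4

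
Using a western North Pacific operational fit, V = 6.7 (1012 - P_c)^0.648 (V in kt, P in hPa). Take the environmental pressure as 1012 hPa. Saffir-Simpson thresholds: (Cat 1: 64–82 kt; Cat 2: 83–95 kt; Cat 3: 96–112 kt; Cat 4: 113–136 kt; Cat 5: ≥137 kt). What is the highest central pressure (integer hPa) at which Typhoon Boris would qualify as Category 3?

951 hPa

Category 3 begins at V = 96 kt.
Required ΔP = (96/6.7)^(1/0.648) = 14.328^1.543 ≈ 60.85 hPa.
P_c ≤ 1012 − 60.85 = 951.15, so the highest integer P_c is 951 hPa.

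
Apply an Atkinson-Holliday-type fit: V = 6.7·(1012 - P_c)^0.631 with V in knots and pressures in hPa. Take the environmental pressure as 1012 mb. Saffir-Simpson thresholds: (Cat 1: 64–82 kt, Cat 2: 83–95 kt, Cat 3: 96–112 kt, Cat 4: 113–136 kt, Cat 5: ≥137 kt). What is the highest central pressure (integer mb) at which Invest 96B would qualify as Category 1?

976 mb

Category 1 begins at V = 64 kt.
Required ΔP = (64/6.7)^(1/0.631) = 9.552^1.585 ≈ 35.75 mb.
P_c ≤ 1012 − 35.75 = 976.25, so the highest integer P_c is 976 mb.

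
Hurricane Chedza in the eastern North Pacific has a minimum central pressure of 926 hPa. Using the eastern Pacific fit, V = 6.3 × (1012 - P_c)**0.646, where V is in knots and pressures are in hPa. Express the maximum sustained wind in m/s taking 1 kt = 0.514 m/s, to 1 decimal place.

ΔP = 1012 − 926 = 86 hPa.
V ≈ 6.3 × 86^0.646 = 6.3 × 17.770 ≈ 111.951 kt.
111.951 × 0.514 ≈ 57.54 m/s → 57.5 m/s.

57.5 m/s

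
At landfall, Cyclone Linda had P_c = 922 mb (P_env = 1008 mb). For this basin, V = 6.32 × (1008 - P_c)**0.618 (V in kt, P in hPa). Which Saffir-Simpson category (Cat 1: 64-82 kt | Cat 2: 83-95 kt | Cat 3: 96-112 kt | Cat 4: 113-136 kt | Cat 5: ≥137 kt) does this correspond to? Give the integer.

3

ΔP = 1008 − 922 = 86 mb.
V ≈ 6.32 × 86^0.618 = 6.32 × 15.69 ≈ 99 kt.
99 kt falls in the Category 3 band.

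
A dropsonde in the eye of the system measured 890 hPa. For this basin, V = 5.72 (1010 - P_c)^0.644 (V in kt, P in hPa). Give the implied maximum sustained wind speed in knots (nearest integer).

ΔP = 1010 − 890 = 120 hPa.
120^0.644 ≈ 21.827.
V ≈ 5.72 × 21.827 ≈ 124.9 kt.

125 kt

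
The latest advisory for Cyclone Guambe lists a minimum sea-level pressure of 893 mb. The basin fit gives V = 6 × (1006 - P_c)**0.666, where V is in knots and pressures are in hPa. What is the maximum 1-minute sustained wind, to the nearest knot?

ΔP = 1006 − 893 = 113 mb.
113^0.666 ≈ 23.300.
V ≈ 6 × 23.300 ≈ 139.8 kt.

140 kt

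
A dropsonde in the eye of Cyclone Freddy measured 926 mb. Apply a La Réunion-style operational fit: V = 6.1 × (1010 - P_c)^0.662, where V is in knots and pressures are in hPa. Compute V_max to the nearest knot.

ΔP = 1010 − 926 = 84 mb.
84^0.662 ≈ 18.788.
V ≈ 6.1 × 18.788 ≈ 114.6 kt.

115 kt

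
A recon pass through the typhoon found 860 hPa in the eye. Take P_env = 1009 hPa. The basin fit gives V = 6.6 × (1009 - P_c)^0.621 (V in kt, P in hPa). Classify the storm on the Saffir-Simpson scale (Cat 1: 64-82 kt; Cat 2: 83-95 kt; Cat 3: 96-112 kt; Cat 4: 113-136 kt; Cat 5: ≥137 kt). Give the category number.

5

ΔP = 1009 − 860 = 149 hPa.
V ≈ 6.6 × 149^0.621 = 6.6 × 22.36 ≈ 148 kt.
148 kt falls in the Category 5 band.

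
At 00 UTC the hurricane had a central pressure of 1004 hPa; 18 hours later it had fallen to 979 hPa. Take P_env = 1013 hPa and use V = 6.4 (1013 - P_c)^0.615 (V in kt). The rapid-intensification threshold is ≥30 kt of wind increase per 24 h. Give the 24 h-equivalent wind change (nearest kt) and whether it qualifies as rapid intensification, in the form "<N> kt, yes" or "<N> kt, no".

V₁: ΔP = 9, V ≈ 6.4 × 9^0.615 ≈ 24.72 kt.
V₂: ΔP = 34, V ≈ 6.4 × 34^0.615 ≈ 55.98 kt.
ΔV over 18 h = 31.26 kt → 24 h equivalent = 31.26 × 24/18 ≈ 41.68 kt.
42 kt ≥ 30 kt ⇒ rapid intensification.

42 kt, yes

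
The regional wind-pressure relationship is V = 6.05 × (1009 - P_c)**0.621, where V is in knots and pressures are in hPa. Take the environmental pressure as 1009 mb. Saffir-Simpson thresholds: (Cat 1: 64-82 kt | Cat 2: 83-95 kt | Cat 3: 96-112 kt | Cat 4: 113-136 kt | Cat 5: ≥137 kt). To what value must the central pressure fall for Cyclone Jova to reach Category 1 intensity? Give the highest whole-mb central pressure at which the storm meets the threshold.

Category 1 begins at V = 64 kt.
Required ΔP = (64/6.05)^(1/0.621) = 10.579^1.610 ≈ 44.63 mb.
P_c ≤ 1009 − 44.63 = 964.37, so the highest integer P_c is 964 mb.

964 mb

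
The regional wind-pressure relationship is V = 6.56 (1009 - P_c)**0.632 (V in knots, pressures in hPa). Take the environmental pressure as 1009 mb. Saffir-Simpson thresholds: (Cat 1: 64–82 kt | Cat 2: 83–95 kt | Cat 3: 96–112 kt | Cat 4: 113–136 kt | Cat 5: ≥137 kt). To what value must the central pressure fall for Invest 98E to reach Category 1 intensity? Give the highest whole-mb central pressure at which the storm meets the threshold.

972 mb

Category 1 begins at V = 64 kt.
Required ΔP = (64/6.56)^(1/0.632) = 9.756^1.582 ≈ 36.75 mb.
P_c ≤ 1009 − 36.75 = 972.25, so the highest integer P_c is 972 mb.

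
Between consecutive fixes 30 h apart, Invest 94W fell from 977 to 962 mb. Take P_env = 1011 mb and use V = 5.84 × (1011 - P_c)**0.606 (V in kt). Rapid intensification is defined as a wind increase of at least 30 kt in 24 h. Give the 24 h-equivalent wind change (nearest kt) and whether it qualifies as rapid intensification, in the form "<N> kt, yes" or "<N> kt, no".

V₁: ΔP = 34, V ≈ 5.84 × 34^0.606 ≈ 49.49 kt.
V₂: ΔP = 49, V ≈ 5.84 × 49^0.606 ≈ 61.75 kt.
ΔV over 30 h = 12.26 kt → 24 h equivalent = 12.26 × 24/30 ≈ 9.81 kt.
10 kt < 30 kt ⇒ not rapid intensification.

10 kt, no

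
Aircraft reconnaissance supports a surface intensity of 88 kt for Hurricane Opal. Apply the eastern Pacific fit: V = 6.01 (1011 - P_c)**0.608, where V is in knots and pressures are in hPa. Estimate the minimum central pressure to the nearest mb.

ΔP = (V / 6.01)^(1/0.608) = (88/6.01)^1.645.
88/6.01 = 14.642; 14.642^1.645 ≈ 82.63 mb.
P_c = 1011 − 82.63 = 928.37 ≈ 928 mb.

928 mb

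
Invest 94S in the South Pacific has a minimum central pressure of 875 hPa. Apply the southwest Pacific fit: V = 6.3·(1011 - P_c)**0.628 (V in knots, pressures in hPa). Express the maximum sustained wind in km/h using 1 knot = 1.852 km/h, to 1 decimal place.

ΔP = 1011 − 875 = 136 hPa.
V ≈ 6.3 × 136^0.628 = 6.3 × 21.871 ≈ 137.785 kt.
137.785 × 1.852 ≈ 255.18 km/h → 255.2 km/h.

255.2 km/h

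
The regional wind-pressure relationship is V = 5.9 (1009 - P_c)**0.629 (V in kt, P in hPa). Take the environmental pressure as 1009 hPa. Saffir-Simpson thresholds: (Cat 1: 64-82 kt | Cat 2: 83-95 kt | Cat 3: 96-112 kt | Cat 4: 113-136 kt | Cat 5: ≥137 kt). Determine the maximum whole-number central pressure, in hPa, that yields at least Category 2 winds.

Category 2 begins at V = 83 kt.
Required ΔP = (83/5.9)^(1/0.629) = 14.068^1.590 ≈ 66.91 hPa.
P_c ≤ 1009 − 66.91 = 942.09, so the highest integer P_c is 942 hPa.

942 hPa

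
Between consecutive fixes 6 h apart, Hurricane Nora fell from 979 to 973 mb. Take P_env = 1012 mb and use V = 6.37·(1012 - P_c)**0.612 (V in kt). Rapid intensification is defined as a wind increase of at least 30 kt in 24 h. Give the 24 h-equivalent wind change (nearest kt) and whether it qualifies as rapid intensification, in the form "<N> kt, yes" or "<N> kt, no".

23 kt, no

V₁: ΔP = 33, V ≈ 6.37 × 33^0.612 ≈ 54.13 kt.
V₂: ΔP = 39, V ≈ 6.37 × 39^0.612 ≈ 59.96 kt.
ΔV over 6 h = 5.83 kt → 24 h equivalent = 5.83 × 24/6 ≈ 23.32 kt.
23 kt < 30 kt ⇒ not rapid intensification.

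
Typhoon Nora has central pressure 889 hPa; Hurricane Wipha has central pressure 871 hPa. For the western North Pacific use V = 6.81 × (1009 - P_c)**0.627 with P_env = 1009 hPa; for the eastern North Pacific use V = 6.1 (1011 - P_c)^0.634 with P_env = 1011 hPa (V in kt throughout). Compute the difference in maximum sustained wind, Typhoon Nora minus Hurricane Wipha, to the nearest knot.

-3 kt

Typhoon Nora: ΔP = 120; V ≈ 6.81 × 120^0.627 ≈ 137.02 kt.
Hurricane Wipha: ΔP = 140; V ≈ 6.1 × 140^0.634 ≈ 139.95 kt.
Difference ≈ 137.02 − 139.95 = -2.93 → -3 kt.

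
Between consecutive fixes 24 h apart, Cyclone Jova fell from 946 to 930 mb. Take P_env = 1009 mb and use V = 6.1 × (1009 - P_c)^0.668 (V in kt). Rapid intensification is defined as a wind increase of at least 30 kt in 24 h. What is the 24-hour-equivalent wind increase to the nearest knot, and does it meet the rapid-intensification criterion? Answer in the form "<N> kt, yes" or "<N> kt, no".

16 kt, no

V₁: ΔP = 63, V ≈ 6.1 × 63^0.668 ≈ 97.12 kt.
V₂: ΔP = 79, V ≈ 6.1 × 79^0.668 ≈ 112.97 kt.
ΔV over 24 h = 15.85 kt → 24 h equivalent = 15.85 × 24/24 ≈ 15.85 kt.
16 kt < 30 kt ⇒ not rapid intensification.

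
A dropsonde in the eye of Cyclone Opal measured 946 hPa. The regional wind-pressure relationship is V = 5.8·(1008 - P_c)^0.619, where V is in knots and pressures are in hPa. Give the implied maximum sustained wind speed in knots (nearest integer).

ΔP = 1008 − 946 = 62 hPa.
62^0.619 ≈ 12.867.
V ≈ 5.8 × 12.867 ≈ 74.6 kt.

75 kt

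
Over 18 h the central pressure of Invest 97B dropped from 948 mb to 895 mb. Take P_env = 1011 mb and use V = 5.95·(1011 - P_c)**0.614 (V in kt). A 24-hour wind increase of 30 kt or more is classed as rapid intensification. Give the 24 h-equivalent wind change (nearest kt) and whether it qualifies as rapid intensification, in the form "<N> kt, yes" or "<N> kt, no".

46 kt, yes

V₁: ΔP = 63, V ≈ 5.95 × 63^0.614 ≈ 75.74 kt.
V₂: ΔP = 116, V ≈ 5.95 × 116^0.614 ≈ 110.18 kt.
ΔV over 18 h = 34.44 kt → 24 h equivalent = 34.44 × 24/18 ≈ 45.92 kt.
46 kt ≥ 30 kt ⇒ rapid intensification.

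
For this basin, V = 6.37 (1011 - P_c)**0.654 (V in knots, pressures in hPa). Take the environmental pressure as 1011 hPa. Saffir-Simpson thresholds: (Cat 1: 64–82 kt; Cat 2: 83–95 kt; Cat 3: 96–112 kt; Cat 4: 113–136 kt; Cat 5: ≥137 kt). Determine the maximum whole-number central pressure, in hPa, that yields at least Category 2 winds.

Category 2 begins at V = 83 kt.
Required ΔP = (83/6.37)^(1/0.654) = 13.030^1.529 ≈ 50.68 hPa.
P_c ≤ 1011 − 50.68 = 960.32, so the highest integer P_c is 960 hPa.

960 hPa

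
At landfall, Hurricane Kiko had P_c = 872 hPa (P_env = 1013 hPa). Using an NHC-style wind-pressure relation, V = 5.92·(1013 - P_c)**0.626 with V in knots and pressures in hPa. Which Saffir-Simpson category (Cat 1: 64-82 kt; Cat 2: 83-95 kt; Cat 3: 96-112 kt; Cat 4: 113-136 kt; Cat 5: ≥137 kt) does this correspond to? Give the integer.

ΔP = 1013 − 872 = 141 hPa.
V ≈ 5.92 × 141^0.626 = 5.92 × 22.15 ≈ 131 kt.
131 kt falls in the Category 4 band.

4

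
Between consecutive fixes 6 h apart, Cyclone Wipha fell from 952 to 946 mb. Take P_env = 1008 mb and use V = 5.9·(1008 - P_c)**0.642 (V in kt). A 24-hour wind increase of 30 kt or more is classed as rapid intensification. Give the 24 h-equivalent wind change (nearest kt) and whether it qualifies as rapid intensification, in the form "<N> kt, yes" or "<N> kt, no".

V₁: ΔP = 56, V ≈ 5.9 × 56^0.642 ≈ 78.20 kt.
V₂: ΔP = 62, V ≈ 5.9 × 62^0.642 ≈ 83.48 kt.
ΔV over 6 h = 5.28 kt → 24 h equivalent = 5.28 × 24/6 ≈ 21.12 kt.
21 kt < 30 kt ⇒ not rapid intensification.

21 kt, no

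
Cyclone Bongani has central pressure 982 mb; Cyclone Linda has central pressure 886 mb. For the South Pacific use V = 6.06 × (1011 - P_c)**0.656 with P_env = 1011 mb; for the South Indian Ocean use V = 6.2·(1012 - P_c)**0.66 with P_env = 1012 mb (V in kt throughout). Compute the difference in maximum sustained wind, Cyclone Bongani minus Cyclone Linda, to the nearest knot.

Cyclone Bongani: ΔP = 29; V ≈ 6.06 × 29^0.656 ≈ 55.18 kt.
Cyclone Linda: ΔP = 126; V ≈ 6.2 × 126^0.66 ≈ 150.88 kt.
Difference ≈ 55.18 − 150.88 = -95.70 → -96 kt.

-96 kt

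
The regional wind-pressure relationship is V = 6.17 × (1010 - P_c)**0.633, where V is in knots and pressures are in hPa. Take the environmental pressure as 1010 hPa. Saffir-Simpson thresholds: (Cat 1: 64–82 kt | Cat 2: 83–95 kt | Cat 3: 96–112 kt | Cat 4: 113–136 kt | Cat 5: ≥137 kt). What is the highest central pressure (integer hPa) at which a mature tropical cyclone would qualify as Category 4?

Category 4 begins at V = 113 kt.
Required ΔP = (113/6.17)^(1/0.633) = 18.314^1.580 ≈ 98.84 hPa.
P_c ≤ 1010 − 98.84 = 911.16, so the highest integer P_c is 911 hPa.

911 hPa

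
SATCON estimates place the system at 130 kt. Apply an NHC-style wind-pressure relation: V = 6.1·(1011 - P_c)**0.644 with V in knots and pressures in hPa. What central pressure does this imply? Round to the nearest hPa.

ΔP = (V / 6.1)^(1/0.644) = (130/6.1)^1.553.
130/6.1 = 21.311; 21.311^1.553 ≈ 115.63 hPa.
P_c = 1011 − 115.63 = 895.37 ≈ 895 hPa.

895 hPa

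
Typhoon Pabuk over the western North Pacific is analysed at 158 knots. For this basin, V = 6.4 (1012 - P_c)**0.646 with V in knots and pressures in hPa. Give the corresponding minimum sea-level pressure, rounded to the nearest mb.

869 mb

ΔP = (V / 6.4)^(1/0.646) = (158/6.4)^1.548.
158/6.4 = 24.688; 24.688^1.548 ≈ 143.07 mb.
P_c = 1012 − 143.07 = 868.93 ≈ 869 mb.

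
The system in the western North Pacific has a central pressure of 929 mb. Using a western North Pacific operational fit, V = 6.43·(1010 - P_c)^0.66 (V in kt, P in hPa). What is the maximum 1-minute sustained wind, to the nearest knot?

117 kt

ΔP = 1010 − 929 = 81 mb.
81^0.66 ≈ 18.180.
V ≈ 6.43 × 18.180 ≈ 116.9 kt.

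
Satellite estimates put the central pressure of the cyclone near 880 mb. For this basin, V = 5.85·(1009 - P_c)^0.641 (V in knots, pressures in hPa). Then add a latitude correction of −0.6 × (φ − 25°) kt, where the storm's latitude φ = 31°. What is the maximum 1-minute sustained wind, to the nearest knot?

128 kt

ΔP = 1009 − 880 = 129 mb.
129^0.641 ≈ 22.537.
V ≈ 5.85 × 22.537 ≈ 131.8 kt.
Latitude correction: −0.6 × (31 − 25) = -3.6 kt.
Corrected V ≈ 128.2 kt → 128 kt.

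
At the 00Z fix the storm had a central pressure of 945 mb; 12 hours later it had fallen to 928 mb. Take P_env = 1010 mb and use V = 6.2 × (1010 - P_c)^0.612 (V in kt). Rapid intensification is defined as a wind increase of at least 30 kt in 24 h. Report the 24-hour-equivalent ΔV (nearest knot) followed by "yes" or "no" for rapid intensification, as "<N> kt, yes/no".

24 kt, no

V₁: ΔP = 65, V ≈ 6.2 × 65^0.612 ≈ 79.78 kt.
V₂: ΔP = 82, V ≈ 6.2 × 82^0.612 ≈ 91.97 kt.
ΔV over 12 h = 12.19 kt → 24 h equivalent = 12.19 × 24/12 ≈ 24.38 kt.
24 kt < 30 kt ⇒ not rapid intensification.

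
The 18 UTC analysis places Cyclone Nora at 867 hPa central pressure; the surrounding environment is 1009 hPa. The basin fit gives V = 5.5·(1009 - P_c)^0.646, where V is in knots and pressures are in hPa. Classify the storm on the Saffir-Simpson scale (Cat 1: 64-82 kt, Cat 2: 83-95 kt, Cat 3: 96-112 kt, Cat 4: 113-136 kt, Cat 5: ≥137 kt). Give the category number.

4

ΔP = 1009 − 867 = 142 hPa.
V ≈ 5.5 × 142^0.646 = 5.5 × 24.57 ≈ 135 kt.
135 kt falls in the Category 4 band.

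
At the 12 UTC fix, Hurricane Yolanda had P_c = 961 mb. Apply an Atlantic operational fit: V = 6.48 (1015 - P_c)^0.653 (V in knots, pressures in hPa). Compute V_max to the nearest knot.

ΔP = 1015 − 961 = 54 mb.
54^0.653 ≈ 13.529.
V ≈ 6.48 × 13.529 ≈ 87.7 kt.

88 kt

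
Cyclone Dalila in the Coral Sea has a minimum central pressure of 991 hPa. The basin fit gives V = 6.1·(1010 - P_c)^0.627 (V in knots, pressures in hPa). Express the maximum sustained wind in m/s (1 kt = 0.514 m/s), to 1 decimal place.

19.9 m/s

ΔP = 1010 − 991 = 19 hPa.
V ≈ 6.1 × 19^0.627 = 6.1 × 6.335 ≈ 38.646 kt.
38.646 × 0.514 ≈ 19.86 m/s → 19.9 m/s.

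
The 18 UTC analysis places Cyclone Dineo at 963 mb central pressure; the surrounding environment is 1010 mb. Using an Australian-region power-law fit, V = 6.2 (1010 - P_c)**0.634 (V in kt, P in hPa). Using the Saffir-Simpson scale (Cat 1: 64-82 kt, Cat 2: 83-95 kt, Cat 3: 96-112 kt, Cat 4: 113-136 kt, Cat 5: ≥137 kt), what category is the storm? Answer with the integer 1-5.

ΔP = 1010 − 963 = 47 mb.
V ≈ 6.2 × 47^0.634 = 6.2 × 11.48 ≈ 71 kt.
71 kt falls in the Category 1 band.

1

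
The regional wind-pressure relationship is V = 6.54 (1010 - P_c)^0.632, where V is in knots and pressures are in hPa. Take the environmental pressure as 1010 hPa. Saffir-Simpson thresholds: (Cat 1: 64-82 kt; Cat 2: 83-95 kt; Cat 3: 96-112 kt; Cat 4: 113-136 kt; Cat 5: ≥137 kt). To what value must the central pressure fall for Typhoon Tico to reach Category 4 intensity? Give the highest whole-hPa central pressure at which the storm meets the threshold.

Category 4 begins at V = 113 kt.
Required ΔP = (113/6.54)^(1/0.632) = 17.278^1.582 ≈ 90.80 hPa.
P_c ≤ 1010 − 90.80 = 919.20, so the highest integer P_c is 919 hPa.

919 hPa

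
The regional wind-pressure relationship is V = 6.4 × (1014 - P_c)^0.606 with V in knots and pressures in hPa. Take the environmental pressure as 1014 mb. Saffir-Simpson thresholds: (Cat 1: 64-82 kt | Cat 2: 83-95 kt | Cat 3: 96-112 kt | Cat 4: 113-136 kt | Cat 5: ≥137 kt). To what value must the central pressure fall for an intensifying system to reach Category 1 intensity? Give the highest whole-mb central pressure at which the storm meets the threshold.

Category 1 begins at V = 64 kt.
Required ΔP = (64/6.4)^(1/0.606) = 10.000^1.650 ≈ 44.69 mb.
P_c ≤ 1014 − 44.69 = 969.31, so the highest integer P_c is 969 mb.

969 mb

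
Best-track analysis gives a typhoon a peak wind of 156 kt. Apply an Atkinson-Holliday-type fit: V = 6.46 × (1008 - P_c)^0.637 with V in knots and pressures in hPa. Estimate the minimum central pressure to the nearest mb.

ΔP = (V / 6.46)^(1/0.637) = (156/6.46)^1.570.
156/6.46 = 24.149; 24.149^1.570 ≈ 148.23 mb.
P_c = 1008 − 148.23 = 859.77 ≈ 860 mb.

860 mb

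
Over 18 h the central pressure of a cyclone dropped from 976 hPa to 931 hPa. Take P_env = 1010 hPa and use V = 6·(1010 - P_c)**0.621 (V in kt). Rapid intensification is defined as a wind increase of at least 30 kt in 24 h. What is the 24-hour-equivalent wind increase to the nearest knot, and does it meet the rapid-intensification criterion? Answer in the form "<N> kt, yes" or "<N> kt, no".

49 kt, yes

V₁: ΔP = 34, V ≈ 6 × 34^0.621 ≈ 53.60 kt.
V₂: ΔP = 79, V ≈ 6 × 79^0.621 ≈ 90.49 kt.
ΔV over 18 h = 36.89 kt → 24 h equivalent = 36.89 × 24/18 ≈ 49.19 kt.
49 kt ≥ 30 kt ⇒ rapid intensification.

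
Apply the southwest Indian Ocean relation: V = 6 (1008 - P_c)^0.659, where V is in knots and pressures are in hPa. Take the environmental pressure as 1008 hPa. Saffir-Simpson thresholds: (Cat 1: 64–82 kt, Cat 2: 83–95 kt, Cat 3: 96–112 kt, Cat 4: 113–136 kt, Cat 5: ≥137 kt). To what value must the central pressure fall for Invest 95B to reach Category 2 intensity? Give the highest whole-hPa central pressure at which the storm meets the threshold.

954 hPa

Category 2 begins at V = 83 kt.
Required ΔP = (83/6)^(1/0.659) = 13.833^1.517 ≈ 53.86 hPa.
P_c ≤ 1008 − 53.86 = 954.14, so the highest integer P_c is 954 hPa.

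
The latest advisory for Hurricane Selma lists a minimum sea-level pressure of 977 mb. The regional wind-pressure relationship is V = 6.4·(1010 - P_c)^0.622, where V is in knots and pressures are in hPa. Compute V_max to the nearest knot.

ΔP = 1010 − 977 = 33 mb.
33^0.622 ≈ 8.801.
V ≈ 6.4 × 8.801 ≈ 56.3 kt.

56 kt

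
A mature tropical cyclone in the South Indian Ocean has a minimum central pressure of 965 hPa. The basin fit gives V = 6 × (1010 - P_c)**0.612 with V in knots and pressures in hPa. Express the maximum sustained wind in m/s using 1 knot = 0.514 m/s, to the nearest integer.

ΔP = 1010 − 965 = 45 hPa.
V ≈ 6 × 45^0.612 = 6 × 10.275 ≈ 61.648 kt.
61.648 × 0.514 ≈ 31.69 m/s → 32 m/s.

32 m/s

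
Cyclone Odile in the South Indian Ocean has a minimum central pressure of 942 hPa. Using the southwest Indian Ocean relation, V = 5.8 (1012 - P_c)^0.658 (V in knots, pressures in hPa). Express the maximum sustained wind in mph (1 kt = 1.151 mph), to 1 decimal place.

ΔP = 1012 − 942 = 70 hPa.
V ≈ 5.8 × 70^0.658 = 5.8 × 16.371 ≈ 94.952 kt.
94.952 × 1.151 ≈ 109.29 mph → 109.3 mph.

109.3 mph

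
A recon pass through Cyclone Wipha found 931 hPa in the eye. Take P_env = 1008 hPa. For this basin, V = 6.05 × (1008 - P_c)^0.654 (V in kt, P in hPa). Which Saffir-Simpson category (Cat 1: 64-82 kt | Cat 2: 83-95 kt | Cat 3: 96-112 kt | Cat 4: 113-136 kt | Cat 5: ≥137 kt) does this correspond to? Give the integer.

ΔP = 1008 − 931 = 77 hPa.
V ≈ 6.05 × 77^0.654 = 6.05 × 17.13 ≈ 104 kt.
104 kt falls in the Category 3 band.

3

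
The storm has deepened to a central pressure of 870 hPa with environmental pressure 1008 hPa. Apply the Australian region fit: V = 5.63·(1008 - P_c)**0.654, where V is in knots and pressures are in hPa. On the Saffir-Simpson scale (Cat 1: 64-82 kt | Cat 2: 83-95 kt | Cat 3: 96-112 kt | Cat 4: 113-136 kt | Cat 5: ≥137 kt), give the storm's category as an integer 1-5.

5

ΔP = 1008 − 870 = 138 hPa.
V ≈ 5.63 × 138^0.654 = 5.63 × 25.09 ≈ 141 kt.
141 kt falls in the Category 5 band.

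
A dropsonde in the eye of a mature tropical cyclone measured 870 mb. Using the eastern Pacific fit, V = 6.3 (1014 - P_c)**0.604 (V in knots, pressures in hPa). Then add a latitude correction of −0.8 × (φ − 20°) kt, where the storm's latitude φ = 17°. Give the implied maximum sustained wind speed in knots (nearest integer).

129 kt

ΔP = 1014 − 870 = 144 mb.
144^0.604 ≈ 20.121.
V ≈ 6.3 × 20.121 ≈ 126.8 kt.
Latitude correction: −0.8 × (17 − 20) = 2.4 kt.
Corrected V ≈ 129.2 kt → 129 kt.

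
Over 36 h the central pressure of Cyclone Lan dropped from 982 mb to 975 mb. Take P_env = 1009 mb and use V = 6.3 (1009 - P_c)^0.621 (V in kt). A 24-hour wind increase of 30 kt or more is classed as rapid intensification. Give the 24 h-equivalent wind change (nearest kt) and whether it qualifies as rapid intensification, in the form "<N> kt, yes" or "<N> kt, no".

5 kt, no

V₁: ΔP = 27, V ≈ 6.3 × 27^0.621 ≈ 48.78 kt.
V₂: ΔP = 34, V ≈ 6.3 × 34^0.621 ≈ 56.28 kt.
ΔV over 36 h = 7.50 kt → 24 h equivalent = 7.50 × 24/36 ≈ 5.00 kt.
5 kt < 30 kt ⇒ not rapid intensification.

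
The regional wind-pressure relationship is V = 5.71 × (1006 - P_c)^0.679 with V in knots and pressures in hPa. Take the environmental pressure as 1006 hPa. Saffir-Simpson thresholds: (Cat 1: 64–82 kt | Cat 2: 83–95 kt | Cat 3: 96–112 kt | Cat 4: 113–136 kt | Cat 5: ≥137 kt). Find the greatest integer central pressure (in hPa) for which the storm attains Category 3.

Category 3 begins at V = 96 kt.
Required ΔP = (96/5.71)^(1/0.679) = 16.813^1.473 ≈ 63.84 hPa.
P_c ≤ 1006 − 63.84 = 942.16, so the highest integer P_c is 942 hPa.

942 hPa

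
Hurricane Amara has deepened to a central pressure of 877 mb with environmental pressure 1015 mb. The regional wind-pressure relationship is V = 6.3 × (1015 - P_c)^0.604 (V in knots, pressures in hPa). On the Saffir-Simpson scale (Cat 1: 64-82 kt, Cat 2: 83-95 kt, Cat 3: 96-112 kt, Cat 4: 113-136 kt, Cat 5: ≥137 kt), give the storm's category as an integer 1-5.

4

ΔP = 1015 − 877 = 138 mb.
V ≈ 6.3 × 138^0.604 = 6.3 × 19.61 ≈ 124 kt.
124 kt falls in the Category 4 band.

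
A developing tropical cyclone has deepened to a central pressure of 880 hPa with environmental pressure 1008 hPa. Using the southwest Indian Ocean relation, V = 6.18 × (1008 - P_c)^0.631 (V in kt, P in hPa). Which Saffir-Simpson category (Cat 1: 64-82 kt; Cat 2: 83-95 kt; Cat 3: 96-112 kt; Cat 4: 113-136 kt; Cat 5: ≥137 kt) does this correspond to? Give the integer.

4

ΔP = 1008 − 880 = 128 hPa.
V ≈ 6.18 × 128^0.631 = 6.18 × 21.36 ≈ 132 kt.
132 kt falls in the Category 4 band.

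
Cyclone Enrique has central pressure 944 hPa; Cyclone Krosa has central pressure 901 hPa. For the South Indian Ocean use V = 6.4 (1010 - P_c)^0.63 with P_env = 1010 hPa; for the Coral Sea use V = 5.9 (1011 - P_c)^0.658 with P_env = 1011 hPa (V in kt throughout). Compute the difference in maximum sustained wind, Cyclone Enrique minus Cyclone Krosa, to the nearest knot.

Cyclone Enrique: ΔP = 66; V ≈ 6.4 × 66^0.63 ≈ 89.64 kt.
Cyclone Krosa: ΔP = 110; V ≈ 5.9 × 110^0.658 ≈ 130.04 kt.
Difference ≈ 89.64 − 130.04 = -40.40 → -40 kt.

-40 kt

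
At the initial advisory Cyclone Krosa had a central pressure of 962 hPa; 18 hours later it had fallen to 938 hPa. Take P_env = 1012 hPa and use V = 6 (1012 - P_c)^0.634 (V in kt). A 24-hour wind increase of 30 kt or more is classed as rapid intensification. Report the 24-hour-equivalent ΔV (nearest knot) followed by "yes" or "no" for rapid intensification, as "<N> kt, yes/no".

27 kt, no

V₁: ΔP = 50, V ≈ 6 × 50^0.634 ≈ 71.66 kt.
V₂: ΔP = 74, V ≈ 6 × 74^0.634 ≈ 91.88 kt.
ΔV over 18 h = 20.22 kt → 24 h equivalent = 20.22 × 24/18 ≈ 26.96 kt.
27 kt < 30 kt ⇒ not rapid intensification.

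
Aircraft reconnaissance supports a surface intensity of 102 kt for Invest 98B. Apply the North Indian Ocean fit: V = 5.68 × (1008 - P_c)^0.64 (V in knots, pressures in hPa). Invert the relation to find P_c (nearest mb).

ΔP = (V / 5.68)^(1/0.64) = (102/5.68)^1.562.
102/5.68 = 17.958; 17.958^1.562 ≈ 91.15 mb.
P_c = 1008 − 91.15 = 916.85 ≈ 917 mb.

917 mb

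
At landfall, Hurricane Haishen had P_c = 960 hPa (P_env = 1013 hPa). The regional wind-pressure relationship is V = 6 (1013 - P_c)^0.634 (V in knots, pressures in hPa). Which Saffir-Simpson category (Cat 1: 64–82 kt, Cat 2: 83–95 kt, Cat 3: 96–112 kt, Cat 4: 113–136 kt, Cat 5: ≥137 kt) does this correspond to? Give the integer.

ΔP = 1013 − 960 = 53 hPa.
V ≈ 6 × 53^0.634 = 6 × 12.39 ≈ 74 kt.
74 kt falls in the Category 1 band.

1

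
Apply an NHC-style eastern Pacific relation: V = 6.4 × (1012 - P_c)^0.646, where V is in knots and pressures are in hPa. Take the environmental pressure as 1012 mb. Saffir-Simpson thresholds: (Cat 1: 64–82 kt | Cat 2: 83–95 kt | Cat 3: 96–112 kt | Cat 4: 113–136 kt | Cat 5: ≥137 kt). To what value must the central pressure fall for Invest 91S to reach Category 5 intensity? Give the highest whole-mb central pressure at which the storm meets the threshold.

Category 5 begins at V = 137 kt.
Required ΔP = (137/6.4)^(1/0.646) = 21.406^1.548 ≈ 114.73 mb.
P_c ≤ 1012 − 114.73 = 897.27, so the highest integer P_c is 897 mb.

897 mb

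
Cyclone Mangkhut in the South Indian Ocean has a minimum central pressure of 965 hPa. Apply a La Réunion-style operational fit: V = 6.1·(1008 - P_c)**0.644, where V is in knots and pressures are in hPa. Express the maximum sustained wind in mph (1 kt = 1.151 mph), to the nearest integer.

79 mph

ΔP = 1008 − 965 = 43 hPa.
V ≈ 6.1 × 43^0.644 = 6.1 × 11.271 ≈ 68.752 kt.
68.752 × 1.151 ≈ 79.13 mph → 79 mph.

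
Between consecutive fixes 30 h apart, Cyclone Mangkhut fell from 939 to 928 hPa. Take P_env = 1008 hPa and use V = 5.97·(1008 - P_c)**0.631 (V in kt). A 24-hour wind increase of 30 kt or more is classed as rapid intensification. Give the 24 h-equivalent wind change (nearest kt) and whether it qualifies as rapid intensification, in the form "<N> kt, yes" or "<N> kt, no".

7 kt, no

V₁: ΔP = 69, V ≈ 5.97 × 69^0.631 ≈ 86.36 kt.
V₂: ΔP = 80, V ≈ 5.97 × 80^0.631 ≈ 94.80 kt.
ΔV over 30 h = 8.44 kt → 24 h equivalent = 8.44 × 24/30 ≈ 6.75 kt.
7 kt < 30 kt ⇒ not rapid intensification.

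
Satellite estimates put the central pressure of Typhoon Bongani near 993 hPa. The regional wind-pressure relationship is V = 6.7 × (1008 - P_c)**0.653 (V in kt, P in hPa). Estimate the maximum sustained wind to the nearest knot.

ΔP = 1008 − 993 = 15 hPa.
15^0.653 ≈ 5.861.
V ≈ 6.7 × 5.861 ≈ 39.3 kt.

39 kt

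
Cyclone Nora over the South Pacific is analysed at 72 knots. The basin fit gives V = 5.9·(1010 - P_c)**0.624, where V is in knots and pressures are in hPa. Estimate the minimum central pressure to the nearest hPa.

ΔP = (V / 5.9)^(1/0.624) = (72/5.9)^1.603.
72/5.9 = 12.203; 12.203^1.603 ≈ 55.10 hPa.
P_c = 1010 − 55.10 = 954.90 ≈ 955 hPa.

955 hPa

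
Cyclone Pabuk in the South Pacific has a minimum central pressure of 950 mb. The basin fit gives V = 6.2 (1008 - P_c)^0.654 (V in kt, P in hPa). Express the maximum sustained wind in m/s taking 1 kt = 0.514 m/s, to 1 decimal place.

45.4 m/s

ΔP = 1008 − 950 = 58 mb.
V ≈ 6.2 × 58^0.654 = 6.2 × 14.233 ≈ 88.242 kt.
88.242 × 0.514 ≈ 45.36 m/s → 45.4 m/s.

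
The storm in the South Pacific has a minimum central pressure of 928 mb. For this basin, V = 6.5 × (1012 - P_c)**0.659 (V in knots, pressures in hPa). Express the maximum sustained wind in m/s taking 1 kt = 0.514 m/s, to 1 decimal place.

61.9 m/s

ΔP = 1012 − 928 = 84 mb.
V ≈ 6.5 × 84^0.659 = 6.5 × 18.540 ≈ 120.507 kt.
120.507 × 0.514 ≈ 61.94 m/s → 61.9 m/s.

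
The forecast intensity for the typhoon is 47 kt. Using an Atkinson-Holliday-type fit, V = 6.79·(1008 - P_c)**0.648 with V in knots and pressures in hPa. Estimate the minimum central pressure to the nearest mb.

ΔP = (V / 6.79)^(1/0.648) = (47/6.79)^1.543.
47/6.79 = 6.922; 6.922^1.543 ≈ 19.80 mb.
P_c = 1008 − 19.80 = 988.20 ≈ 988 mb.

988 mb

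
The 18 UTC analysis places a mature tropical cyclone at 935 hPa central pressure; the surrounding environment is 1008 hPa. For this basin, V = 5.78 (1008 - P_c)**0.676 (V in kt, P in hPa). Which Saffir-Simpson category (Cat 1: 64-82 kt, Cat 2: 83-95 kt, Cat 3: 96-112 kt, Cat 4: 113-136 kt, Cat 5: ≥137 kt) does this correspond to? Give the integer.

ΔP = 1008 − 935 = 73 hPa.
V ≈ 5.78 × 73^0.676 = 5.78 × 18.18 ≈ 105 kt.
105 kt falls in the Category 3 band.

3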